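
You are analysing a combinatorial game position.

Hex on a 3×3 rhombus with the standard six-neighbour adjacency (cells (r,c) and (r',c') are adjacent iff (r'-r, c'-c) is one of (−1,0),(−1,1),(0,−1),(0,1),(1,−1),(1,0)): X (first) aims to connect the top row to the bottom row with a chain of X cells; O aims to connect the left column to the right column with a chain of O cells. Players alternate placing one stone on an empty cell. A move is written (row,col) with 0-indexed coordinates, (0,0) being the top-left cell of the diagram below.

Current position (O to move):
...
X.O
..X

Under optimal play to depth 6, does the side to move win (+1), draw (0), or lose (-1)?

p1 O@[.../X.O/..X]: (0,0)[O../X.O/..X]-1 (0,1)[.O./X.O/..X]-1 (0,2)[..O/X.O/..X]-1 (1,1)[.../XOO/..X]-1 (2,0)[.../X.O/O.X]+1* (2,1)[.../X.O/.OX]-1
p2 X@[.../X.O/O.X]: (0,0)[X../X.O/O.X]-1* (0,1)[.X./X.O/O.X]-1 (0,2)[..X/X.O/O.X]-1 (1,1)[.../XXO/O.X]-1 (2,1)[.../X.O/OXX]-1
p3 O@[X../X.O/O.X]: (0,1)[XO./X.O/O.X]+1* (0,2)[X.O/X.O/O.X]+1 (1,1)[X../XOO/O.X]+1 (2,1)[X../X.O/OOX]+1
p4 X@[XO./X.O/O.X]: (0,2)[XOX/X.O/O.X]-1* (1,1)[XO./XXO/O.X]-1 (2,1)[XO./X.O/OXX]-1
p5 O@[XOX/X.O/O.X]: (1,1)[XOX/XOO/O.X]+1* (2,1)[XOX/X.O/OOX]+1
p6 X@[XOX/XOO/O.X] terminal -1; root [.../X.O/..X] d6

value(.../X.O/..X, O) = +1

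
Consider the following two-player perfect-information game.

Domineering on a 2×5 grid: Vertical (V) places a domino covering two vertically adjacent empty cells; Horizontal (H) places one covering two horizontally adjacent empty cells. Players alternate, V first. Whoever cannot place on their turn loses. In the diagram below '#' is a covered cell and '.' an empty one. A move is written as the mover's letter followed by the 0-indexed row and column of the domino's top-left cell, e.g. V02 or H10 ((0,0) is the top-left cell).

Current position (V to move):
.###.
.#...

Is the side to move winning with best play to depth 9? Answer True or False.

p1 V@[.###./.#...]: V00[####./##...]-1 V04[.####/.#..#]+1*
p2 H@[.####/.#..#]: H12[.####/.####]-1*
p3 V@[.####/.####]: V00[#####/#####]+1*
p4 H@[#####/#####] terminal -1; root [.###./.#...] d9

V winning at [.###./.#...]: True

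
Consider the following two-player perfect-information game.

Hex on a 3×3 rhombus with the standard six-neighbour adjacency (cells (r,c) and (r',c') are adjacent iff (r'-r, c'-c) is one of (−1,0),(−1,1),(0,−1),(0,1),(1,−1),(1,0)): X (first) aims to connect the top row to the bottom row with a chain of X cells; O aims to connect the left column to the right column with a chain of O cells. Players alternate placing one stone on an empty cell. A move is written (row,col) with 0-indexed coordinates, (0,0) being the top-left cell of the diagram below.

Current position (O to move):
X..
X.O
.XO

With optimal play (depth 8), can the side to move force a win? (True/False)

O winning at [X../X.O/.XO]: False

p1 O@[X../X.O/.XO]: (0,1)[XO./X.O/.XO]-1* (0,2)[X.O/X.O/.XO]-1 (1,1)[X../XOO/.XO]-1 (2,0)[X../X.O/OXO]-1
p2 X@[XO./X.O/.XO]: (0,2)[XOX/X.O/.XO]+1* (1,1)[XO./XXO/.XO]+1 (2,0)[XO./X.O/XXO]+1
p3 O@[XOX/X.O/.XO]: (1,1)[XOX/XOO/.XO]-1* (2,0)[XOX/X.O/OXO]-1
p4 X@[XOX/XOO/.XO]: (2,0)[XOX/XOO/XXO]+1*
p5 O@[XOX/XOO/XXO] terminal -1; root [X../X.O/.XO] d8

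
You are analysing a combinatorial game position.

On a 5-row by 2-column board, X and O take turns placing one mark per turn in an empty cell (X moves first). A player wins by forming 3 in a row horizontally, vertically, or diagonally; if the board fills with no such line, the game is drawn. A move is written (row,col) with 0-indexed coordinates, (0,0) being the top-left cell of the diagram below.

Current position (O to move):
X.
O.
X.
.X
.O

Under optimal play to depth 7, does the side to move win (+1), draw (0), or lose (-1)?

p1 O@[X./O./X./.X/.O]: (0,1)[XO/O./X./.X/.O]+0* (1,1)[X./OO/X./.X/.O]+0 (2,1)[X./O./XO/.X/.O]+0 (3,0)[X./O./X./OX/.O]+0 (4,0)[X./O./X./.X/OO]+0
p2 X@[XO/O./X./.X/.O]: (1,1)[XO/OX/X./.X/.O]+0* (2,1)[XO/O./XX/.X/.O]+0 (3,0)[XO/O./X./XX/.O]+0 (4,0)[XO/O./X./.X/XO]+0
p3 O@[XO/OX/X./.X/.O]: (2,1)[XO/OX/XO/.X/.O]+0* (3,0)[XO/OX/X./OX/.O]-1 (4,0)[XO/OX/X./.X/OO]-1
p4 X@[XO/OX/XO/.X/.O]: (3,0)[XO/OX/XO/XX/.O]+0* (4,0)[XO/OX/XO/.X/XO]+0
p5 O@[XO/OX/XO/XX/.O]: (4,0)[XO/OX/XO/XX/OO]+0*
p6 X@[XO/OX/XO/XX/OO] terminal +0; root [X./O./X./.X/.O] d7

value(X./O./X./.X/.O, O) = 0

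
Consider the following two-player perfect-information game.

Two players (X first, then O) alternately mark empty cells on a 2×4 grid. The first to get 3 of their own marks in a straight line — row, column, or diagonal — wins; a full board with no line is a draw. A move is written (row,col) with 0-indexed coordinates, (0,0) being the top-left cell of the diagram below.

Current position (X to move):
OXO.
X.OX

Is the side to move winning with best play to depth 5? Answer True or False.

p1 X@[OXO./X.OX]: (0,3)[OXOX/X.OX]+0* (1,1)[OXO./XXOX]+0
p2 O@[OXOX/X.OX]: (1,1)[OXOX/XOOX]+0*
p3 X@[OXOX/XOOX] terminal +0; root [OXO./X.OX] d5

X winning at [OXO./X.OX]: False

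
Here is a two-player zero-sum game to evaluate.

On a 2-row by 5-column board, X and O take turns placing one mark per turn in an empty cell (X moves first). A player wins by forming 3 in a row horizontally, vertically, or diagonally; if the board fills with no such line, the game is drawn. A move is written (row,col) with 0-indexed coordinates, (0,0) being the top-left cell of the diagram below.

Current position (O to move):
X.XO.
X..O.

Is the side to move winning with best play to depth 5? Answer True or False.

O winning at [X.XO./X..O.]: False

p1 O@[X.XO./X..O.]: (0,1)[XOXO./X..O.]+0* (0,4)[X.XOO/X..O.]-1 (1,1)[X.XO./XO.O.]-1 (1,2)[X.XO./X.OO.]-1 (1,4)[X.XO./X..OO]-1
p2 X@[XOXO./X..O.]: (0,4)[XOXOX/X..O.]-1 (1,1)[XOXO./XX.O.]+0* (1,2)[XOXO./X.XO.]+0 (1,4)[XOXO./X..OX]+0
p3 O@[XOXO./XX.O.]: (0,4)[XOXOO/XX.O.]-1 (1,2)[XOXO./XXOO.]+0* (1,4)[XOXO./XX.OO]-1
p4 X@[XOXO./XXOO.]: (0,4)[XOXOX/XXOO.]-1 (1,4)[XOXO./XXOOX]+0*
p5 O@[XOXO./XXOOX]: (0,4)[XOXOO/XXOOX]+0*
p6 X@[XOXOO/XXOOX] terminal +0; root [X.XO./X..O.] d5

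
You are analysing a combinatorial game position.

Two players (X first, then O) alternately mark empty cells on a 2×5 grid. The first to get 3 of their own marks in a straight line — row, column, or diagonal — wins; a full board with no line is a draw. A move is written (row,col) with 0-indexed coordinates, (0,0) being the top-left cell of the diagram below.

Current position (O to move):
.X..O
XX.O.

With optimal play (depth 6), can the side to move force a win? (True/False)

p1 O@[.X..O/XX.O.]: (0,0)[OX..O/XX.O.]-1 (0,2)[.XO.O/XX.O.]-1 (0,3)[.X.OO/XX.O.]-1 (1,2)[.X..O/XXOO.]+0* (1,4)[.X..O/XX.OO]-1
p2 X@[.X..O/XXOO.]: (0,0)[XX..O/XXOO.]-1 (0,2)[.XX.O/XXOO.]-1 (0,3)[.X.XO/XXOO.]-1 (1,4)[.X..O/XXOOX]+0*
p3 O@[.X..O/XXOOX]: (0,0)[OX..O/XXOOX]+0* (0,2)[.XO.O/XXOOX]+0 (0,3)[.X.OO/XXOOX]+0
p4 X@[OX..O/XXOOX]: (0,2)[OXX.O/XXOOX]+0* (0,3)[OX.XO/XXOOX]+0
p5 O@[OXX.O/XXOOX]: (0,3)[OXXOO/XXOOX]+0*
p6 X@[OXXOO/XXOOX] terminal +0; root [.X..O/XX.O.] d6

O winning at [.X..O/XX.O.]: False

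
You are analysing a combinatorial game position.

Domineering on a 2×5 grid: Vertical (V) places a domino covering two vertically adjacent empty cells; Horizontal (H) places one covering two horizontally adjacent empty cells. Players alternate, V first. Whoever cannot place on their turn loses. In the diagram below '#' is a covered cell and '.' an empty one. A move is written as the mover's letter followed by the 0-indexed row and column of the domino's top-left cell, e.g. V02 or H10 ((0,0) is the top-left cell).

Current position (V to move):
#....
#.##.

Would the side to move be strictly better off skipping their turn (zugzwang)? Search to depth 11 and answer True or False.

[#..../#.##.] V move#1: V01:-1/##.../####.*, V04:-1/#...#/#.###
[##.../####.] H move#2: H02:-1/####./####., H03:+1/##.##/####.*
[##.##/####.] end (terminal -1, V#3); searched #..../#.##. to 11
suppose V passes — search the same position with H to move:
pass> [#..../#.##.] H move#1: H01:-1/###../#.##.*, H02:-1/#.##./#.##., H03:-1/#..##/#.##.
pass> [###../#.##.] V move#2: V04:+1/###.#/#.###*
pass> [###.#/#.###] end (terminal -1, H#3); searched #..../#.##. to 11
for V: play -1, pass +1

zugzwang(#..../#.##., V) = True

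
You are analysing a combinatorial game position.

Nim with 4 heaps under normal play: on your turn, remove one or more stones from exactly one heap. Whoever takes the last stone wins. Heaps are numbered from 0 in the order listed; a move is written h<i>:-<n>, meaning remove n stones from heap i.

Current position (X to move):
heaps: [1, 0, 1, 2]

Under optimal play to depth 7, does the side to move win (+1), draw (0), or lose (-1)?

p1 X@[(1,0,1,2)]: h0:-1[(0,0,1,2)]-1 h2:-1[(1,0,0,2)]-1 h3:-1[(1,0,1,1)]-1 h3:-2[(1,0,1,0)]+1*
p2 O@[(1,0,1,0)]: h0:-1[(0,0,1,0)]-1* h2:-1[(1,0,0,0)]-1
p3 X@[(0,0,1,0)]: h2:-1[(0,0,0,0)]+1*
p4 O@[(0,0,0,0)] terminal -1; root [(1,0,1,2)] d7

value((1,0,1,2), X) = +1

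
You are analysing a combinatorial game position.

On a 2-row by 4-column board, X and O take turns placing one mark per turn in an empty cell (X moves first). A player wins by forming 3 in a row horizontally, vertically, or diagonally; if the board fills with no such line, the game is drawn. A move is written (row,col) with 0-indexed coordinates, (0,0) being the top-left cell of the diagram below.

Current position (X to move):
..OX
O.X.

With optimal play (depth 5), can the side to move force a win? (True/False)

p1 X@[..OX/O.X.]: (0,0)[X.OX/O.X.]+0* (0,1)[.XOX/O.X.]+0 (1,1)[..OX/OXX.]+0 (1,3)[..OX/O.XX]+0
p2 O@[X.OX/O.X.]: (0,1)[XOOX/O.X.]+0* (1,1)[X.OX/OOX.]+0 (1,3)[X.OX/O.XO]+0
p3 X@[XOOX/O.X.]: (1,1)[XOOX/OXX.]+0* (1,3)[XOOX/O.XX]+0
p4 O@[XOOX/OXX.]: (1,3)[XOOX/OXXO]+0*
p5 X@[XOOX/OXXO] terminal +0; root [..OX/O.X.] d5

X winning at [..OX/O.X.]: False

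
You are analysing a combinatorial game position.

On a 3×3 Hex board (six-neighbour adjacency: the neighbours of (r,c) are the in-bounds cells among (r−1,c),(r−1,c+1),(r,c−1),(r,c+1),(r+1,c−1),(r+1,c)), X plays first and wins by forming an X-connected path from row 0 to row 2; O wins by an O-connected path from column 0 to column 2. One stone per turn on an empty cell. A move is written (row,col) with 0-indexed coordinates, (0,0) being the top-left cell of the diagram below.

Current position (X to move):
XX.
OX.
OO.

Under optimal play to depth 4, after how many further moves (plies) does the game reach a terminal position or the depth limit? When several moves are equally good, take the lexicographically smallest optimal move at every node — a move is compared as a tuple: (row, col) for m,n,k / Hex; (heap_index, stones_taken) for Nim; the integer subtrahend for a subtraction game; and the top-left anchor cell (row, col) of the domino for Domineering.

p1 X@[XX./OX./OO.]: (0,2)[XXX/OX./OO.]-1* (1,2)[XX./OXX/OO.]-1 (2,2)[XX./OX./OOX]-1
p2 O@[XXX/OX./OO.]: (1,2)[XXX/OXO/OO.]+1* (2,2)[XXX/OX./OOO]+1
p3 X@[XXX/OXO/OO.] terminal -1; root [XX./OX./OO.] d4

PV length from [XX./OX./OO.]: 2 plies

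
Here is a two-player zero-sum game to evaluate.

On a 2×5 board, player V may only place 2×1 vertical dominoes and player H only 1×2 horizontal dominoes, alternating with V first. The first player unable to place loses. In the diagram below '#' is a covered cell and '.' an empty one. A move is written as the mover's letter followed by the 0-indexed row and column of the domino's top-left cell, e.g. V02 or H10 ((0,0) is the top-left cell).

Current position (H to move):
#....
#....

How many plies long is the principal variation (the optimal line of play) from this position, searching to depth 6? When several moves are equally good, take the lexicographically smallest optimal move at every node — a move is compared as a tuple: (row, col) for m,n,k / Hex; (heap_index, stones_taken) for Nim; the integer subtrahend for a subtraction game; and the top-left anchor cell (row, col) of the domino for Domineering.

[#..../#....] H move#1: H01:-1/###../#...., H02:+1/#.##./#....*, H03:-1/#..##/#...., H11:-1/#..../###.., H12:+1/#..../#.##., H13:-1/#..../#..##
[#.##./#....] V move#2: V01:-1/####./##...*, V04:-1/#.###/#...#
[####./##...] H move#3: H12:-1/####./####., H13:+1/####./##.##*
[####./##.##] end (terminal -1, V#4); searched #..../#.... to 6

PV length from [#..../#....]: 3 plies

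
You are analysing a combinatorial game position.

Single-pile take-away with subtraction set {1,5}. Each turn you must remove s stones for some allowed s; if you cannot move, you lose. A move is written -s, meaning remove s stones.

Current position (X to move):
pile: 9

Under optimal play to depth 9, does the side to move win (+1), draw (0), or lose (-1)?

value(9, X) = +1

ply 1, X at 9 | -1=+1→8*; -5=+1→4
ply 2, O at 8 | -1=-1→7*; -5=-1→3
ply 3, X at 7 | -1=+1→6*; -5=+1→2
ply 4, O at 6 | -1=-1→5*; -5=-1→1
ply 5, X at 5 | -1=+1→4*; -5=+1→0
ply 6, O at 4 | -1=-1→3*
ply 7, X at 3 | -1=+1→2*
ply 8, O at 2 | -1=-1→1*
ply 9, X at 1 | -1=+1→0*
ply 10: 0 is terminal -1 (O); from 9 depth 9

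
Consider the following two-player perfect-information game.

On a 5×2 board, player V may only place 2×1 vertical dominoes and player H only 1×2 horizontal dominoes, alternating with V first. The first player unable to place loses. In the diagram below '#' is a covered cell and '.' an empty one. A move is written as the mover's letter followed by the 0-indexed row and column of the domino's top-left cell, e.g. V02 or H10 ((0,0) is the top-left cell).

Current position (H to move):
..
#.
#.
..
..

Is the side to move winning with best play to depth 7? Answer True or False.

H winning at [../#./#./../..]: True

[../#./#./../..] H move#1: H00:-1/##/#./#./../.., H30:+1/../#./#./##/..*, H40:+1/../#./#./../##
[../#./#./##/..] V move#2: V01:-1/.#/##/#./##/..*, V11:-1/../##/##/##/..
[.#/##/#./##/..] H move#3: H40:+1/.#/##/#./##/##*
[.#/##/#./##/##] end (terminal -1, V#4); searched ../#./#./../.. to 7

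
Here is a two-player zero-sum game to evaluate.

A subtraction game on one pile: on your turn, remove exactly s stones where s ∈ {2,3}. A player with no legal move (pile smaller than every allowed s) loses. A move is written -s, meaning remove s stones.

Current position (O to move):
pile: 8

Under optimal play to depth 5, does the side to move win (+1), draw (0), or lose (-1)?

p1 O@[8]: -2[6]+1* -3[5]+1
p2 X@[6]: -2[4]-1* -3[3]-1
p3 O@[4]: -2[2]-1 -3[1]+1*
p4 X@[1] terminal -1; root [8] d5

value(8, O) = +1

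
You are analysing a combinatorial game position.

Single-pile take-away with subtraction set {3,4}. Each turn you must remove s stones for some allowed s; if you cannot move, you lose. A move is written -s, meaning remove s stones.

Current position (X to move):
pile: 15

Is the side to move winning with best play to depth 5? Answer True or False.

ply 1, X at 15 | -3=-1→12*; -4=-1→11
ply 2, O at 12 | -3=+1→9*; -4=+1→8
ply 3, X at 9 | -3=-1→6*; -4=-1→5
ply 4, O at 6 | -3=-1→3; -4=+1→2*
ply 5: 2 is terminal -1 (X); from 15 depth 5

X winning at [15]: False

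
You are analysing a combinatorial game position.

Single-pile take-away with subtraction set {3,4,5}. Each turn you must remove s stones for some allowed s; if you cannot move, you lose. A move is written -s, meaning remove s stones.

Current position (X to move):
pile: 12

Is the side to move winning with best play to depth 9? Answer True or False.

X winning at [12]: True

p1 X@[12]: -3[9]+1* -4[8]+1 -5[7]-1
p2 O@[9]: -3[6]-1* -4[5]-1 -5[4]-1
p3 X@[6]: -3[3]-1 -4[2]+1* -5[1]+1
p4 O@[2] terminal -1; root [12] d9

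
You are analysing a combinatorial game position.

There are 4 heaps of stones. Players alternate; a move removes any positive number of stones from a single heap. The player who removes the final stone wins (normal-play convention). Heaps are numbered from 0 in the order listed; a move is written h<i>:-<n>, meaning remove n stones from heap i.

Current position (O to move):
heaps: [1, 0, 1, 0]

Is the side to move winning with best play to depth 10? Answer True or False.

[(1,0,1,0)] O move#1: h0:-1:-1/(0,0,1,0)*, h2:-1:-1/(1,0,0,0)
[(0,0,1,0)] X move#2: h2:-1:+1/(0,0,0,0)*
[(0,0,0,0)] end (terminal -1, O#3); searched (1,0,1,0) to 10

O winning at [(1,0,1,0)]: False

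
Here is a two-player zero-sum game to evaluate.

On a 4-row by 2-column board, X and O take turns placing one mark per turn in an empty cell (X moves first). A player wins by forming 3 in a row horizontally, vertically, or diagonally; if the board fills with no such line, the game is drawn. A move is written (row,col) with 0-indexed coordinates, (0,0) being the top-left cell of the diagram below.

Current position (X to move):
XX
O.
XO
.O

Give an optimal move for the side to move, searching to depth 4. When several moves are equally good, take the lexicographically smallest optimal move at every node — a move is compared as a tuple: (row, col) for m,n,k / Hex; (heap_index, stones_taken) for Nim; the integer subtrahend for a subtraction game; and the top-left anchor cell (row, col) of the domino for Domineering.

p1 X@[XX/O./XO/.O]: (1,1)[XX/OX/XO/.O]+0* (3,0)[XX/O./XO/XO]-1
p2 O@[XX/OX/XO/.O]: (3,0)[XX/OX/XO/OO]+0*
p3 X@[XX/OX/XO/OO] terminal +0; root [XX/O./XO/.O] d4

X's best at [XX/O./XO/.O]: (1,1)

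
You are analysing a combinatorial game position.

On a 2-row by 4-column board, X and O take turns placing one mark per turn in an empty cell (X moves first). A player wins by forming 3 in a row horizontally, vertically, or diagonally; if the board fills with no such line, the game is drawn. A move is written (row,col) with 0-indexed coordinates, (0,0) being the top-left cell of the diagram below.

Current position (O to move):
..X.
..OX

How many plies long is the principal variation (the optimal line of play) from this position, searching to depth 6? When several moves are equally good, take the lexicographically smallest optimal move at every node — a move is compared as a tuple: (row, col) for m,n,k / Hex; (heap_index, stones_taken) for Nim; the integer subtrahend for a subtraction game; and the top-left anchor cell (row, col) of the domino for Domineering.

ply 1, O at ..X./..OX | (0,0)=+0→O.X./..OX*; (0,1)=+0→.OX./..OX; (0,3)=+0→..XO/..OX; (1,0)=+0→..X./O.OX; (1,1)=+0→..X./.OOX
ply 2, X at O.X./..OX | (0,1)=+0→OXX./..OX*; (0,3)=+0→O.XX/..OX; (1,0)=+0→O.X./X.OX; (1,1)=+0→O.X./.XOX
ply 3, O at OXX./..OX | (0,3)=+0→OXXO/..OX*; (1,0)=-1→OXX./O.OX; (1,1)=-1→OXX./.OOX
ply 4, X at OXXO/..OX | (1,0)=+0→OXXO/X.OX*; (1,1)=+0→OXXO/.XOX
ply 5, O at OXXO/X.OX | (1,1)=+0→OXXO/XOOX*
ply 6: OXXO/XOOX is terminal +0 (X); from ..X./..OX depth 6

PV length from [..X./..OX]: 5 plies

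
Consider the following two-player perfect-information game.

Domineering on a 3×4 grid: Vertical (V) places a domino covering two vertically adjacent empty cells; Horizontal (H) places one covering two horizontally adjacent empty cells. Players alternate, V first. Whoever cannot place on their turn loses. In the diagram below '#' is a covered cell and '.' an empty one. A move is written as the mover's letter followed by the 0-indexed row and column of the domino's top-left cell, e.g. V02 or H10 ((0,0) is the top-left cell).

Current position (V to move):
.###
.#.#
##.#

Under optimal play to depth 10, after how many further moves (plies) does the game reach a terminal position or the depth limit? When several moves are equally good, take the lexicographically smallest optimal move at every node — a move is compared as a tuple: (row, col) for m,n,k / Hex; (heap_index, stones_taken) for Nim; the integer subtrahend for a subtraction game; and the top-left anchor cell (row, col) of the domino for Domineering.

[.###/.#.#/##.#] V move#1: V00:+1/####/##.#/##.#*, V12:+1/.###/.###/####
[####/##.#/##.#] end (terminal -1, H#2); searched .###/.#.#/##.# to 10

PV length from [.###/.#.#/##.#]: 1 ply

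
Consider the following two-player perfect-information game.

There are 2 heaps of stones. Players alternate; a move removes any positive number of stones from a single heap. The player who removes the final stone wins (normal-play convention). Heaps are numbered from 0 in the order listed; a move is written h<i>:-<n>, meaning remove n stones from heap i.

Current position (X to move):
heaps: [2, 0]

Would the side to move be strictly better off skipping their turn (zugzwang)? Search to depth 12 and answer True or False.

zugzwang((2,0), X) = False

[(2,0)] X move#1: h0:-1:-1/(1,0), h0:-2:+1/(0,0)*
[(0,0)] end (terminal -1, O#2); searched (2,0) to 12
if X skipped the turn, O would face:
~ [(2,0)] O move#1: h0:-1:-1/(1,0), h0:-2:+1/(0,0)*
~ [(0,0)] end (terminal -1, X#2); searched (2,0) to 12
compare (X): move=+1 vs pass=-1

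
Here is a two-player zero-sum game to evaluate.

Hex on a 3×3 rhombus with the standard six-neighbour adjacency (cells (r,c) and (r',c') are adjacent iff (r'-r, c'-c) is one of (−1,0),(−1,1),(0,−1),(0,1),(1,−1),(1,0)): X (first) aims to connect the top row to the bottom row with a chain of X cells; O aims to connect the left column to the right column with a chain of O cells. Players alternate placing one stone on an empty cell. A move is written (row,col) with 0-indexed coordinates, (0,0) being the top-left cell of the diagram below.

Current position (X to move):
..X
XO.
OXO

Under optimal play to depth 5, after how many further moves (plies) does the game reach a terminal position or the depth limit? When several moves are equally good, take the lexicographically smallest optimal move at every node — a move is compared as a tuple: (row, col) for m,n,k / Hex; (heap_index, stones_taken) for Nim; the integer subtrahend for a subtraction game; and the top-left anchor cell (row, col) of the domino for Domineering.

PV length from [..X/XO./OXO]: 1 ply

ply 1, X at ..X/XO./OXO | (0,0)=-1→X.X/XO./OXO; (0,1)=-1→.XX/XO./OXO; (1,2)=+1→..X/XOX/OXO*
ply 2: ..X/XOX/OXO is terminal -1 (O); from ..X/XO./OXO depth 5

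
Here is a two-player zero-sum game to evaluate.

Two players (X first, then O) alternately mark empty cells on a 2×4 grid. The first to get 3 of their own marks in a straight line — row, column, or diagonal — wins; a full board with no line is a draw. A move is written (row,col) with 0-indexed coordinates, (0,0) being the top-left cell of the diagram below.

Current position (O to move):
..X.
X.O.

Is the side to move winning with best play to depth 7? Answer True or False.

ply 1, O at ..X./X.O. | (0,0)=+0→O.X./X.O.*; (0,1)=+0→.OX./X.O.; (0,3)=+0→..XO/X.O.; (1,1)=+0→..X./XOO.; (1,3)=+0→..X./X.OO
ply 2, X at O.X./X.O. | (0,1)=+0→OXX./X.O.*; (0,3)=+0→O.XX/X.O.; (1,1)=+0→O.X./XXO.; (1,3)=+0→O.X./X.OX
ply 3, O at OXX./X.O. | (0,3)=+0→OXXO/X.O.*; (1,1)=-1→OXX./XOO.; (1,3)=-1→OXX./X.OO
ply 4, X at OXXO/X.O. | (1,1)=+0→OXXO/XXO.*; (1,3)=+0→OXXO/X.OX
ply 5, O at OXXO/XXO. | (1,3)=+0→OXXO/XXOO*
ply 6: OXXO/XXOO is terminal +0 (X); from ..X./X.O. depth 7

O winning at [..X./X.O.]: False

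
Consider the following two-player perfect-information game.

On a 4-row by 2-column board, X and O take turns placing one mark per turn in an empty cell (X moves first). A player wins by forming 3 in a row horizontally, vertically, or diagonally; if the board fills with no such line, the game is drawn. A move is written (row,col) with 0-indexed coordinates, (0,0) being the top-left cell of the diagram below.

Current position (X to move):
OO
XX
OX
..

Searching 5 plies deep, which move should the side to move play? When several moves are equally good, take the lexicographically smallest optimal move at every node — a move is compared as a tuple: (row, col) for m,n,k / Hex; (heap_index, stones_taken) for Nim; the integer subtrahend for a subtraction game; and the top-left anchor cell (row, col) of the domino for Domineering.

[OO/XX/OX/..] X move#1: (3,0):+0/OO/XX/OX/X., (3,1):+1/OO/XX/OX/.X*
[OO/XX/OX/.X] end (terminal -1, O#2); searched OO/XX/OX/.. to 5

X's best at [OO/XX/OX/..]: (3,1)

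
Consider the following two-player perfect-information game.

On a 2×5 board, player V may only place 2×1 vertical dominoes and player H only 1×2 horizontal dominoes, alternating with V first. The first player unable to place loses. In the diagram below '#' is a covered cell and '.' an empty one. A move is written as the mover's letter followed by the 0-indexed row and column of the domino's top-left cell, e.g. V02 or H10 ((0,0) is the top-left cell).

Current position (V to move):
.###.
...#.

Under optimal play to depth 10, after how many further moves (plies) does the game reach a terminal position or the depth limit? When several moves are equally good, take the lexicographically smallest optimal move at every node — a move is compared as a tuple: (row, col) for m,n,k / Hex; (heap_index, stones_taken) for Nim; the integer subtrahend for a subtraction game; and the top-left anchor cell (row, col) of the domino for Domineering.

PV length from [.###./...#.]: 3 plies

p1 V@[.###./...#.]: V00[####./#..#.]+1* V04[.####/...##]-1
p2 H@[####./#..#.]: H11[####./####.]-1*
p3 V@[####./####.]: V04[#####/#####]+1*
p4 H@[#####/#####] terminal -1; root [.###./...#.] d10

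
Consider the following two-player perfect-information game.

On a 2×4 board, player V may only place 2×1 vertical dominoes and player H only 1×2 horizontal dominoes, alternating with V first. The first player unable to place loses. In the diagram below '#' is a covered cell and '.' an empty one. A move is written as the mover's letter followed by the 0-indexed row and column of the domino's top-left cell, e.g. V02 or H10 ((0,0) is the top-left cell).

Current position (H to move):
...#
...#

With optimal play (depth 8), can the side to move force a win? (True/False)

p1 H@[...#/...#]: H00[##.#/...#]+1* H01[.###/...#]+1 H10[...#/##.#]+1 H11[...#/.###]+1
p2 V@[##.#/...#]: V02[####/..##]-1*
p3 H@[####/..##]: H10[####/####]+1*
p4 V@[####/####] terminal -1; root [...#/...#] d8

H winning at [...#/...#]: True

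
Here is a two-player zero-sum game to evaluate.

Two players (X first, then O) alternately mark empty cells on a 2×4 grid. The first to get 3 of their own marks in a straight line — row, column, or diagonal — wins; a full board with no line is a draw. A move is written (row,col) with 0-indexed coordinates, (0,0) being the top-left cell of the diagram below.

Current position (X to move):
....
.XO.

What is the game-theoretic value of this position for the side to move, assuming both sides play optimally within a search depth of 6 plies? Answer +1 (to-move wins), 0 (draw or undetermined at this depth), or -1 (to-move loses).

[..../.XO.] X move#1: (0,0):+0/X.../.XO.*, (0,1):+0/.X../.XO., (0,2):+0/..X./.XO., (0,3):+0/...X/.XO., (1,0):+0/..../XXO., (1,3):+0/..../.XOX
[X.../.XO.] O move#2: (0,1):+0/XO../.XO.*, (0,2):+0/X.O./.XO., (0,3):+0/X..O/.XO., (1,0):+0/X.../OXO., (1,3):+0/X.../.XOO
[XO../.XO.] X move#3: (0,2):+0/XOX./.XO.*, (0,3):+0/XO.X/.XO., (1,0):+0/XO../XXO., (1,3):+0/XO../.XOX
[XOX./.XO.] O move#4: (0,3):+0/XOXO/.XO.*, (1,0):+0/XOX./OXO., (1,3):+0/XOX./.XOO
[XOXO/.XO.] X move#5: (1,0):+0/XOXO/XXO.*, (1,3):+0/XOXO/.XOX
[XOXO/XXO.] O move#6: (1,3):+0/XOXO/XXOO*
[XOXO/XXOO] end (terminal +0, X#7); searched ..../.XO. to 6

value(..../.XO., X) = 0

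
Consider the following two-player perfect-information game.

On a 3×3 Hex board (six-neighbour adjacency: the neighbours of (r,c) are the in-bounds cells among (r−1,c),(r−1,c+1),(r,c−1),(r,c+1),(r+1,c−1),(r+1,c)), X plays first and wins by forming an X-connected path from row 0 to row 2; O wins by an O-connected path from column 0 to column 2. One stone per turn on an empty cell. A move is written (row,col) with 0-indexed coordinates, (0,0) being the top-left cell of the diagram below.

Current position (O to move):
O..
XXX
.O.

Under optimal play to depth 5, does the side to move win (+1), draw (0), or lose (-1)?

value(O../XXX/.O., O) = -1

[O../XXX/.O.] O move#1: (0,1):-1/OO./XXX/.O.*, (0,2):-1/O.O/XXX/.O., (2,0):-1/O../XXX/OO., (2,2):-1/O../XXX/.OO
[OO./XXX/.O.] X move#2: (0,2):+1/OOX/XXX/.O.*, (2,0):-1/OO./XXX/XO., (2,2):-1/OO./XXX/.OX
[OOX/XXX/.O.] O move#3: (2,0):-1/OOX/XXX/OO.*, (2,2):-1/OOX/XXX/.OO
[OOX/XXX/OO.] X move#4: (2,2):+1/OOX/XXX/OOX*
[OOX/XXX/OOX] end (terminal -1, O#5); searched O../XXX/.O. to 5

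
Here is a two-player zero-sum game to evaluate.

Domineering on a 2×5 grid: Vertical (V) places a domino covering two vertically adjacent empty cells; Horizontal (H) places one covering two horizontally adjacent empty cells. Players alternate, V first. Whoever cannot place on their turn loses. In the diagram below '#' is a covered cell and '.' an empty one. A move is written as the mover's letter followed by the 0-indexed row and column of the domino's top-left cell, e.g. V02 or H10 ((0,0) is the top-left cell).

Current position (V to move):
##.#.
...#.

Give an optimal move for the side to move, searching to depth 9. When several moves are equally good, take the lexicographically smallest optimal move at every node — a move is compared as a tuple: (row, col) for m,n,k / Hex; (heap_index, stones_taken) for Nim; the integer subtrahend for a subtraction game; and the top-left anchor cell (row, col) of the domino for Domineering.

ply 1, V at ##.#./...#. | V02=+1→####./..##.*; V04=-1→##.##/...##
ply 2, H at ####./..##. | H10=-1→####./####.*
ply 3, V at ####./####. | V04=+1→#####/#####*
ply 4: #####/##### is terminal -1 (H); from ##.#./...#. depth 9

V's best at [##.#./...#.]: V02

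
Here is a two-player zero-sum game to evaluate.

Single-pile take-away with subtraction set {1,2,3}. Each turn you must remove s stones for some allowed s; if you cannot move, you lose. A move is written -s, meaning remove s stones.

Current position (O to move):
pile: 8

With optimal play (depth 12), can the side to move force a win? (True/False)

[8] O move#1: -1:-1/7*, -2:-1/6, -3:-1/5
[7] X move#2: -1:-1/6, -2:-1/5, -3:+1/4*
[4] O move#3: -1:-1/3*, -2:-1/2, -3:-1/1
[3] X move#4: -1:-1/2, -2:-1/1, -3:+1/0*
[0] end (terminal -1, O#5); searched 8 to 12

O winning at [8]: False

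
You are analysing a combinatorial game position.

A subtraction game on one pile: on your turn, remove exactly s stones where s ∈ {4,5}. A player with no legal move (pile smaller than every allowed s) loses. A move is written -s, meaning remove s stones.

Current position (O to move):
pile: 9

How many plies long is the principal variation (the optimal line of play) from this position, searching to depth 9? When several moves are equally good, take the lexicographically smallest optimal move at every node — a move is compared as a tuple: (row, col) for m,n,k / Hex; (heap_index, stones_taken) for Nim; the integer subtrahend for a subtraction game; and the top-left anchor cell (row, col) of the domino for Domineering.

p1 O@[9]: -4[5]-1* -5[4]-1
p2 X@[5]: -4[1]+1* -5[0]+1
p3 O@[1] terminal -1; root [9] d9

PV length from [9]: 2 plies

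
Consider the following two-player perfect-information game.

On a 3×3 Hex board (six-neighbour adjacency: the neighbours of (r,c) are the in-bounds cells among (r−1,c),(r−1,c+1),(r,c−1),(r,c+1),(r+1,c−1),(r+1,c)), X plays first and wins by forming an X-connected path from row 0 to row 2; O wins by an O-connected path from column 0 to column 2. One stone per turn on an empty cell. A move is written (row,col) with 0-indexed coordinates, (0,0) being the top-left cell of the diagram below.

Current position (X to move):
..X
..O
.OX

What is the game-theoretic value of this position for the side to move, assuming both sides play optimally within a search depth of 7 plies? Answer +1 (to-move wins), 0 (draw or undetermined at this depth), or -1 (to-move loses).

[..X/..O/.OX] X move#1: (0,0):-1/X.X/..O/.OX, (0,1):-1/.XX/..O/.OX, (1,0):-1/..X/X.O/.OX, (1,1):-1/..X/.XO/.OX, (2,0):+1/..X/..O/XOX*
[..X/..O/XOX] O move#2: (0,0):-1/O.X/..O/XOX*, (0,1):-1/.OX/..O/XOX, (1,0):-1/..X/O.O/XOX, (1,1):-1/..X/.OO/XOX
[O.X/..O/XOX] X move#3: (0,1):+1/OXX/..O/XOX*, (1,0):+1/O.X/X.O/XOX, (1,1):+1/O.X/.XO/XOX
[OXX/..O/XOX] O move#4: (1,0):-1/OXX/O.O/XOX*, (1,1):-1/OXX/.OO/XOX
[OXX/O.O/XOX] X move#5: (1,1):+1/OXX/OXO/XOX*
[OXX/OXO/XOX] end (terminal -1, O#6); searched ..X/..O/.OX to 7

value(..X/..O/.OX, X) = +1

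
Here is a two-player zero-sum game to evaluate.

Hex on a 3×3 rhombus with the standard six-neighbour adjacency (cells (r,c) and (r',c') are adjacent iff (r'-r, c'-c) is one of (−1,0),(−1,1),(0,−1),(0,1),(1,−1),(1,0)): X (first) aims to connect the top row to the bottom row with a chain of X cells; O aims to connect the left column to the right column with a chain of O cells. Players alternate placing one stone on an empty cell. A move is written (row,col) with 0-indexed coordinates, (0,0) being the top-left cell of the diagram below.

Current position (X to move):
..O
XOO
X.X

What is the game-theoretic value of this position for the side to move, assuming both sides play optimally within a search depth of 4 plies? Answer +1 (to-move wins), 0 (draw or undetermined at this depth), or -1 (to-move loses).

value(..O/XOO/X.X, X) = +1

[..O/XOO/X.X] X move#1: (0,0):+1/X.O/XOO/X.X*, (0,1):+1/.XO/XOO/X.X, (2,1):+1/..O/XOO/XXX
[X.O/XOO/X.X] end (terminal -1, O#2); searched ..O/XOO/X.X to 4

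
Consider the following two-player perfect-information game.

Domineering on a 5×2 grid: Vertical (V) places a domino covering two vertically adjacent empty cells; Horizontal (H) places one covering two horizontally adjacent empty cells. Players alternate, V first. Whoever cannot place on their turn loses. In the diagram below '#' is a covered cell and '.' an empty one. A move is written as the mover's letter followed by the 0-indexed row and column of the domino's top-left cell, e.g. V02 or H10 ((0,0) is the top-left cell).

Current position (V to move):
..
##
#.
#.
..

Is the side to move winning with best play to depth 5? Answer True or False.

p1 V@[../##/#./#./..]: V21[../##/##/##/..]-1* V31[../##/#./##/.#]-1
p2 H@[../##/##/##/..]: H00[##/##/##/##/..]+1* H40[../##/##/##/##]+1
p3 V@[##/##/##/##/..] terminal -1; root [../##/#./#./..] d5

V winning at [../##/#./#./..]: False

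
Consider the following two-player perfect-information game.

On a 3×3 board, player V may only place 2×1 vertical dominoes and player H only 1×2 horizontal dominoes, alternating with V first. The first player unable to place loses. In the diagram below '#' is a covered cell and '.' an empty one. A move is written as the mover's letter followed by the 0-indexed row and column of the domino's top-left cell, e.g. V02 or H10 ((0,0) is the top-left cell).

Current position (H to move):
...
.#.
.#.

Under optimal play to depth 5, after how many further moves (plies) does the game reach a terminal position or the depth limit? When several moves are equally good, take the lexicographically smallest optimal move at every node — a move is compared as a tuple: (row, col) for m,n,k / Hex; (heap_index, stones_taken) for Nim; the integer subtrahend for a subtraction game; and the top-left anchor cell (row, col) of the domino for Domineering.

PV length from [.../.#./.#.]: 2 plies

p1 H@[.../.#./.#.]: H00[##./.#./.#.]-1* H01[.##/.#./.#.]-1
p2 V@[##./.#./.#.]: V02[###/.##/.#.]+1* V10[##./##./##.]+1 V12[##./.##/.##]+1
p3 H@[###/.##/.#.] terminal -1; root [.../.#./.#.] d5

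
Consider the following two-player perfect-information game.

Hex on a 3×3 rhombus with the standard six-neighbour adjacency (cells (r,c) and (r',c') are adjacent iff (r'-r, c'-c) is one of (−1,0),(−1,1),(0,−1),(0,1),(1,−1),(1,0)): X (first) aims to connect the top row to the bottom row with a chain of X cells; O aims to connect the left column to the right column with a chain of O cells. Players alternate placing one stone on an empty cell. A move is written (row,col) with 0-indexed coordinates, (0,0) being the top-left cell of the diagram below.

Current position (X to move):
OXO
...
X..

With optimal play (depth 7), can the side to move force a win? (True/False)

X winning at [OXO/.../X..]: True

p1 X@[OXO/.../X..]: (1,0)[OXO/X../X..]+1* (1,1)[OXO/.X./X..]+1 (1,2)[OXO/..X/X..]+1 (2,1)[OXO/.../XX.]+1 (2,2)[OXO/.../X.X]+1
p2 O@[OXO/X../X..] terminal -1; root [OXO/.../X..] d7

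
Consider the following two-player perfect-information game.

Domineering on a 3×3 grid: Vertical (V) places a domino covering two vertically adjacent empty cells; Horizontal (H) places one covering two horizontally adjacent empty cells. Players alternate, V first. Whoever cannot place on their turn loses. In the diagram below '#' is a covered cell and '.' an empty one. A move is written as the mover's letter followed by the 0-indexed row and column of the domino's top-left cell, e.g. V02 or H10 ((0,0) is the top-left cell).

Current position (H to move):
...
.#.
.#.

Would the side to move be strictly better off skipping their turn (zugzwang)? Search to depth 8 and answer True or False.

ply 1, H at .../.#./.#. | H00=-1→##./.#./.#.*; H01=-1→.##/.#./.#.
ply 2, V at ##./.#./.#. | V02=+1→###/.##/.#.*; V10=+1→##./##./##.; V12=+1→##./.##/.##
ply 3: ###/.##/.#. is terminal -1 (H); from .../.#./.#. depth 8
suppose H passes — search the same position with V to move:
pass> ply 1, V at .../.#./.#. | V00=+1→#../##./.#.*; V02=+1→..#/.##/.#.; V10=+1→.../##./##.; V12=+1→.../.##/.##
pass> ply 2, H at #../##./.#. | H01=-1→###/##./.#.*
pass> ply 3, V at ###/##./.#. | V12=+1→###/###/.##*
pass> ply 4: ###/###/.## is terminal -1 (H); from .../.#./.#. depth 8
for H: play -1, pass -1

zugzwang(.../.#./.#., H) = False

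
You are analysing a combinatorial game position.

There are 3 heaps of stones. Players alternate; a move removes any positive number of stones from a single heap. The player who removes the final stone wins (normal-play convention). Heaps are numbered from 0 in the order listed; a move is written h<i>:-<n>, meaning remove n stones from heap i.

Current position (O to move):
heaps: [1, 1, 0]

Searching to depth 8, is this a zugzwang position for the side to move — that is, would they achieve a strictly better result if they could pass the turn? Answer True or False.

[(1,1,0)] O move#1: h0:-1:-1/(0,1,0)*, h1:-1:-1/(1,0,0)
[(0,1,0)] X move#2: h1:-1:+1/(0,0,0)*
[(0,0,0)] end (terminal -1, O#3); searched (1,1,0) to 8
pass branch (X moves first from the same position):
  | [(1,1,0)] X move#1: h0:-1:-1/(0,1,0)*, h1:-1:-1/(1,0,0)
  | [(0,1,0)] O move#2: h1:-1:+1/(0,0,0)*
  | [(0,0,0)] end (terminal -1, X#3); searched (1,1,0) to 8
O moving scores -1; O passing scores +1

zugzwang((1,1,0), O) = True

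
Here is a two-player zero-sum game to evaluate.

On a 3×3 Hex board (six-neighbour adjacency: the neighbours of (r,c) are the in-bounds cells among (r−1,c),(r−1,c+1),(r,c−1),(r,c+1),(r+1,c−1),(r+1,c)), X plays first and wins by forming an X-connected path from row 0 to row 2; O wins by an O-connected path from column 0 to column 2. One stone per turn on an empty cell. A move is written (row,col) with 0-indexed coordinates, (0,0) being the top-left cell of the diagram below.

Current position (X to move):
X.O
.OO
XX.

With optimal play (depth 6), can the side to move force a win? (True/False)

[X.O/.OO/XX.] X move#1: (0,1):-1/XXO/.OO/XX., (1,0):+1/X.O/XOO/XX.*, (2,2):-1/X.O/.OO/XXX
[X.O/XOO/XX.] end (terminal -1, O#2); searched X.O/.OO/XX. to 6

X winning at [X.O/.OO/XX.]: True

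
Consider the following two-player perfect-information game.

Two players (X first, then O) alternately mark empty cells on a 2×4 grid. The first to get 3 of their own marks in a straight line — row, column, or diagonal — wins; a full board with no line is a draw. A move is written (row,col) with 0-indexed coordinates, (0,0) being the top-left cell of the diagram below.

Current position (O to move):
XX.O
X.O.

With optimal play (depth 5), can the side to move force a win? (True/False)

O winning at [XX.O/X.O.]: False

p1 O@[XX.O/X.O.]: (0,2)[XXOO/X.O.]+0* (1,1)[XX.O/XOO.]-1 (1,3)[XX.O/X.OO]-1
p2 X@[XXOO/X.O.]: (1,1)[XXOO/XXO.]+0* (1,3)[XXOO/X.OX]+0
p3 O@[XXOO/XXO.]: (1,3)[XXOO/XXOO]+0*
p4 X@[XXOO/XXOO] terminal +0; root [XX.O/X.O.] d5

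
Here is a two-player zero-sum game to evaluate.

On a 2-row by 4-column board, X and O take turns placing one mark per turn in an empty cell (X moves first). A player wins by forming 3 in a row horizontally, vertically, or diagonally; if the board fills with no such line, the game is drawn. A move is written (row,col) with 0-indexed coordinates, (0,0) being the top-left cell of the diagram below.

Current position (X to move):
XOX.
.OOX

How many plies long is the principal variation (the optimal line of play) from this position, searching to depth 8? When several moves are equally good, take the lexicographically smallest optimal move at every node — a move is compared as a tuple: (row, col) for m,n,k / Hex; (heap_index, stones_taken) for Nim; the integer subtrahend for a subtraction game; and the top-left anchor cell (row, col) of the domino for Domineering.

PV length from [XOX./.OOX]: 2 plies

p1 X@[XOX./.OOX]: (0,3)[XOXX/.OOX]-1 (1,0)[XOX./XOOX]+0*
p2 O@[XOX./XOOX]: (0,3)[XOXO/XOOX]+0*
p3 X@[XOXO/XOOX] terminal +0; root [XOX./.OOX] d8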